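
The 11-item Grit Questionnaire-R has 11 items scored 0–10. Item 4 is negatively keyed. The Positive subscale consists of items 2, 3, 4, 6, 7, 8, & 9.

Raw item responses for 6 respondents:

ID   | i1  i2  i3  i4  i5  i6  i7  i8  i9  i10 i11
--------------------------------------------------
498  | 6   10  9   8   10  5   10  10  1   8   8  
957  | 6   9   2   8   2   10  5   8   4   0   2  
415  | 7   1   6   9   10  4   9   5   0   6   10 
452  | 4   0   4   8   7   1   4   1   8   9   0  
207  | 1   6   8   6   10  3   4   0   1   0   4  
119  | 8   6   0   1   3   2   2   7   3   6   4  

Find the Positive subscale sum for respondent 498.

47

Respondent 498 raw: 6, 10, 9, 8, 10, 5, 10, 10, 1, 8, 8.
Positive items: 2, 3, 4, 6, 7, 8, 9.
Reverse-coded (on a 0–10 scale, reversed = 10 − raw):
  item 2: 10
  item 3: 9
  item 4: 10 − 8 = 2
  item 6: 5
  item 7: 10
  item 8: 10
  item 9: 1
Sum = 10 + 9 + 2 + 5 + 10 + 10 + 1 = 47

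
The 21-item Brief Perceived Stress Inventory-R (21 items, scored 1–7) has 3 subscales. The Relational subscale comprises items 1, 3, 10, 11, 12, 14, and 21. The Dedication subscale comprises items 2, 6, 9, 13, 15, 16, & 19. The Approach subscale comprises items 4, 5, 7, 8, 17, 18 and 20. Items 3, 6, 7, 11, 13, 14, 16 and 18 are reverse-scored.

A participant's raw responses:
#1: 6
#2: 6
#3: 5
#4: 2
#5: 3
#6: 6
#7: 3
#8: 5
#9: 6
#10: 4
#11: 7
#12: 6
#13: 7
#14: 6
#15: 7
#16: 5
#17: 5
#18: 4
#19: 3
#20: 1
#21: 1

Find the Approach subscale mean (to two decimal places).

3.57

Approach items: 4, 5, 7, 8, 17, 18, 20.
Of these, items 7 and 18 are reverse-scored; on a 1–7 scale, reversed = 8 − raw.
  item 4: 2
  item 5: 3
  item 7: 8 − 3 = 5
  item 8: 5
  item 17: 5
  item 18: 8 − 4 = 4
  item 20: 1
Sum = 2 + 3 + 5 + 5 + 5 + 4 + 1 = 25
Mean = 25 / 7 = 3.57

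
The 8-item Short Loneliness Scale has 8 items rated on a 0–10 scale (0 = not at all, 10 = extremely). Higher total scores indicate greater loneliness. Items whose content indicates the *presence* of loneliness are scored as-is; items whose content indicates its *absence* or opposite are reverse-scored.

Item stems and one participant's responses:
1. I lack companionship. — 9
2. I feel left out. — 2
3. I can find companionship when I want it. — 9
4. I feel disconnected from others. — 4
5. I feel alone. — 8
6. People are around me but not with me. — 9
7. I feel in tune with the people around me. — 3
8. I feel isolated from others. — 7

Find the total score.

47

Items 3, 7 describe the absence/opposite of loneliness → reverse-score.
on a 0–10 scale, reversed = 10 − raw.
  item 1: 9
  item 2: 2
  item 3: 10 − 9 = 1
  item 4: 4
  item 5: 8
  item 6: 9
  item 7: 10 − 3 = 7
  item 8: 7
Total = 9 + 2 + 1 + 4 + 8 + 9 + 7 + 7 = 47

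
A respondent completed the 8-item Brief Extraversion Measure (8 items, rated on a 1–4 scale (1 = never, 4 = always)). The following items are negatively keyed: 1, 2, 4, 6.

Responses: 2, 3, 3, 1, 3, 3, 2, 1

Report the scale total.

Negatively keyed items use 5 − raw:
  item 1: 5 − 2 = 3
  item 2: 5 − 3 = 2
  item 4: 5 − 1 = 4
  item 6: 5 − 3 = 2
Scored items: 3, 2, 3, 4, 3, 2, 2, 1
Total = 3 + 2 + 3 + 4 + 3 + 2 + 2 + 1 = 20

20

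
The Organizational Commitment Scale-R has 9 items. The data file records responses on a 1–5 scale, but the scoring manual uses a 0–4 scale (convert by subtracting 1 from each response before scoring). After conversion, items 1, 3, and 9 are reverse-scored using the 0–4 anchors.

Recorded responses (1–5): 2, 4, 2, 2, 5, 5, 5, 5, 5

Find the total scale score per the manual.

26

Convert to 0–4: 1, 3, 1, 1, 4, 4, 4, 4, 4
Reverse-coded (on a 0–4 scale, reversed = 4 − raw):
  item 1: 4 − 1 = 3
  item 3: 4 − 1 = 3
  item 9: 4 − 4 = 0
Scored: 3, 3, 3, 1, 4, 4, 4, 4, 0
Total = 26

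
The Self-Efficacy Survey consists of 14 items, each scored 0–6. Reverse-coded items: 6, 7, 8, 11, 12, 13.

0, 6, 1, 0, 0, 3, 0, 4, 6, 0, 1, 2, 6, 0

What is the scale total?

33

Reverse-coded items use 6 − raw:
  item 6: 6 − 3 = 3
  item 7: 6 − 0 = 6
  item 8: 6 − 4 = 2
  item 11: 6 − 1 = 5
  item 12: 6 − 2 = 4
  item 13: 6 − 6 = 0
Scored items: 0, 6, 1, 0, 0, 3, 6, 2, 6, 0, 5, 4, 0, 0
Total = 0 + 6 + 1 + 0 + 0 + 3 + 6 + 2 + 6 + 0 + 5 + 4 + 0 + 0 = 33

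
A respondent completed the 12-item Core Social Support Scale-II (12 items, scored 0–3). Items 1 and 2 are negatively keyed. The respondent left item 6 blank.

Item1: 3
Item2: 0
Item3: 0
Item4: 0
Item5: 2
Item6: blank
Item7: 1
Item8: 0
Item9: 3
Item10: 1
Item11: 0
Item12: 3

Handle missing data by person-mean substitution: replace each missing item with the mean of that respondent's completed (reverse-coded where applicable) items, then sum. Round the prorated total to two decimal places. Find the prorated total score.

Reverse-coded (reversed = (0+3) − raw = 3 − raw):
  item 1: 3 − 3 = 0
  item 2: 3 − 0 = 3
Completed scored items (11 of 12): 0, 3, 0, 0, 2, 1, 0, 3, 1, 0, 3; sum = 13.
Person mean = 13 / 11 ≈ 1.1818
Prorated total = (13 / 11) × 12 = 14.18 (to 2 dp)

14.18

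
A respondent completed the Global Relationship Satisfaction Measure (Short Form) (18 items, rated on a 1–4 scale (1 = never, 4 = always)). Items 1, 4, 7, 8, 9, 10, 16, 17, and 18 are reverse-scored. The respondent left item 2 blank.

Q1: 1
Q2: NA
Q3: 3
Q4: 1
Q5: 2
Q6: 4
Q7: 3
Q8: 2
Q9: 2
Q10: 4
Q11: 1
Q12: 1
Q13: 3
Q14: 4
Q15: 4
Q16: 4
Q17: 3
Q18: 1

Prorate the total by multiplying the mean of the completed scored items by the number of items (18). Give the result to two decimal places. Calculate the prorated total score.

Reverse-coded (reverse-coded value = 5 − response):
  item 1: 5 − 1 = 4
  item 4: 5 − 1 = 4
  item 7: 5 − 3 = 2
  item 8: 5 − 2 = 3
  item 9: 5 − 2 = 3
  item 10: 5 − 4 = 1
  item 16: 5 − 4 = 1
  item 17: 5 − 3 = 2
  item 18: 5 − 1 = 4
Completed scored items (17 of 18): 4, 3, 4, 2, 4, 2, 3, 3, 1, 1, 1, 3, 4, 4, 1, 2, 4; sum = 46.
Person mean = 46 / 17 ≈ 2.7059
Prorated total = (46 / 17) × 18 = 48.71 (to 2 dp)

48.71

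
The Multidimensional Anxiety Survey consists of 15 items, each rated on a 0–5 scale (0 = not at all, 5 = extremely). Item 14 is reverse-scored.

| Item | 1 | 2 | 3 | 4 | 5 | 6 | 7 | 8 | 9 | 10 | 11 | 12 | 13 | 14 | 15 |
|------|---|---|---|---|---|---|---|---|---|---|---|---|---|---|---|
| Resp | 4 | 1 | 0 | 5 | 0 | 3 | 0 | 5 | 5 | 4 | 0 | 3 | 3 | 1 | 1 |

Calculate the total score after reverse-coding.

Reverse-scored items use 5 − raw:
  item 14: 5 − 1 = 4
Scored responses: 4, 1, 0, 5, 0, 3, 0, 5, 5, 4, 0, 3, 3, 4, 1
Total = 4 + 1 + 0 + 5 + 0 + 3 + 0 + 5 + 5 + 4 + 0 + 3 + 3 + 4 + 1 = 38

38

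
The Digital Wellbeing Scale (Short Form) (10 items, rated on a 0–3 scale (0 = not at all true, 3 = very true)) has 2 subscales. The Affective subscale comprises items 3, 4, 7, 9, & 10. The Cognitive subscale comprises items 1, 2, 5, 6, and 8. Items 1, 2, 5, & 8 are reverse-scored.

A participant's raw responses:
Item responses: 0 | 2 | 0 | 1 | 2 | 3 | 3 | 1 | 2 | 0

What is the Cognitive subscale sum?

Cognitive items: 1, 2, 5, 6, 8.
Of these, items 1, 2, 5, & 8 are reverse-scored; reverse-coded value = 3 − response.
  item 1: 3 − 0 = 3
  item 2: 3 − 2 = 1
  item 5: 3 − 2 = 1
  item 6: 3
  item 8: 3 − 1 = 2
Sum = 3 + 1 + 1 + 3 + 2 = 10

10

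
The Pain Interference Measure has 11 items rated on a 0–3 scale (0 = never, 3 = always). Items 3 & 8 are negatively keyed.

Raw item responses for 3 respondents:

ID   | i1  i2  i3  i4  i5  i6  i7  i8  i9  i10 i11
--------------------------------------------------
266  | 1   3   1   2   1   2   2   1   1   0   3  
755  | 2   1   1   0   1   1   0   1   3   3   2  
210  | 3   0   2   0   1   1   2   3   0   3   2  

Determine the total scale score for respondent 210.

13

Respondent 210 raw: 3, 0, 2, 0, 1, 1, 2, 3, 0, 3, 2.
Reverse-coded (reversed = (0+3) − raw = 3 − raw):
  item 1: 3
  item 2: 0
  item 3: 3 − 2 = 1
  item 4: 0
  item 5: 1
  item 6: 1
  item 7: 2
  item 8: 3 − 3 = 0
  item 9: 0
  item 10: 3
  item 11: 2
Sum = 3 + 0 + 1 + 0 + 1 + 1 + 2 + 0 + 0 + 3 + 2 = 13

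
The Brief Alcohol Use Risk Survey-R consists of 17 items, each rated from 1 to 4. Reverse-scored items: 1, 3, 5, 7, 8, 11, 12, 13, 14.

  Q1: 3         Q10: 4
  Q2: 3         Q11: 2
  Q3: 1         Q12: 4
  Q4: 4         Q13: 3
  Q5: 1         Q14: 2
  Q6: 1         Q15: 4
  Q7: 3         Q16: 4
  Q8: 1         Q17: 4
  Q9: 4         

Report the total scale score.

Reverse-scored items use 5 − raw:
  item 1: 5 − 3 = 2
  item 3: 5 − 1 = 4
  item 5: 5 − 1 = 4
  item 7: 5 − 3 = 2
  item 8: 5 − 1 = 4
  item 11: 5 − 2 = 3
  item 12: 5 − 4 = 1
  item 13: 5 − 3 = 2
  item 14: 5 − 2 = 3
Scored items: 2, 3, 4, 4, 4, 1, 2, 4, 4, 4, 3, 1, 2, 3, 4, 4, 4
Total = 2 + 3 + 4 + 4 + 4 + 1 + 2 + 4 + 4 + 4 + 3 + 1 + 2 + 3 + 4 + 4 + 4 = 53

53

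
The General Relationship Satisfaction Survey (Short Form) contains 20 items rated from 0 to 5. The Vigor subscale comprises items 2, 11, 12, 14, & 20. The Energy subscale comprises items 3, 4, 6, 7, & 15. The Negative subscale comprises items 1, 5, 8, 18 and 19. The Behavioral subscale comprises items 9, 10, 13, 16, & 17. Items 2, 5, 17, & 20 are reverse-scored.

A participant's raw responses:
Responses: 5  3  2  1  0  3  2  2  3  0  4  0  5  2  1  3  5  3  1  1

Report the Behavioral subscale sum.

Behavioral items: 9, 10, 13, 16, 17.
Of these, item 17 is reverse-scored; reversed = (0+5) − raw = 5 − raw.
  item 9: 3
  item 10: 0
  item 13: 5
  item 16: 3
  item 17: 5 − 5 = 0
Sum = 3 + 0 + 5 + 3 + 0 = 11

11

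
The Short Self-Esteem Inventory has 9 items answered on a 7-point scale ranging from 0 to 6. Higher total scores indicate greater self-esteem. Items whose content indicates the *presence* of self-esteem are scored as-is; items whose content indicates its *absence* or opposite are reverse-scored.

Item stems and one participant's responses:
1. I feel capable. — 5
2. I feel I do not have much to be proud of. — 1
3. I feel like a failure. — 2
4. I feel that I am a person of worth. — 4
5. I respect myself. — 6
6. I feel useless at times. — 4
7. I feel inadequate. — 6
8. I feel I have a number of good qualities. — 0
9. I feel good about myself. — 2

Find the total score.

Items 2, 3, 6, 7 describe the absence/opposite of self-esteem → reverse-score.
reverse-coded value = 6 − response.
  item 1: 5
  item 2: 6 − 1 = 5
  item 3: 6 − 2 = 4
  item 4: 4
  item 5: 6
  item 6: 6 − 4 = 2
  item 7: 6 − 6 = 0
  item 8: 0
  item 9: 2
Total = 5 + 5 + 4 + 4 + 6 + 2 + 0 + 0 + 2 = 28

28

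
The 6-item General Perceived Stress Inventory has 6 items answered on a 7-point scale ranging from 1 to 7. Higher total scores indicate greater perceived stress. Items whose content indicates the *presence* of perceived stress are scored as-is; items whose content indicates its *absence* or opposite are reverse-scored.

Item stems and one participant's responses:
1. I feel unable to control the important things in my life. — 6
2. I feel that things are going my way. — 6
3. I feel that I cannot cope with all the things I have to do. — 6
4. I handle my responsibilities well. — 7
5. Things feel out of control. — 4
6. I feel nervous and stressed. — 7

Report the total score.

26

Items 2, 4 describe the absence/opposite of perceived stress → reverse-score.
reverse-coded value = 8 − response.
  item 1: 6
  item 2: 8 − 6 = 2
  item 3: 6
  item 4: 8 − 7 = 1
  item 5: 4
  item 6: 7
Total = 6 + 2 + 6 + 1 + 4 + 7 = 26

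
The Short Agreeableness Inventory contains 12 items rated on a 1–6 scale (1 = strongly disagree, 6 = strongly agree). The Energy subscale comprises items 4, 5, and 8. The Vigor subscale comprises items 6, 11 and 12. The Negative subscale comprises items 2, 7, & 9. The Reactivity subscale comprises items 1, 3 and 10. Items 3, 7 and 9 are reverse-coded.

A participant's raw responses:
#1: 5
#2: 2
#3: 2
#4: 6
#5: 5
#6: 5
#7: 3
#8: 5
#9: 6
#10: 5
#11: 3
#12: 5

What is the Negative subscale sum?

Negative items: 2, 7, 9.
Of these, items 7 and 9 are reverse-coded; reversed = (1+6) − raw = 7 − raw.
  item 2: 2
  item 7: 7 − 3 = 4
  item 9: 7 − 6 = 1
Sum = 2 + 4 + 1 = 7

7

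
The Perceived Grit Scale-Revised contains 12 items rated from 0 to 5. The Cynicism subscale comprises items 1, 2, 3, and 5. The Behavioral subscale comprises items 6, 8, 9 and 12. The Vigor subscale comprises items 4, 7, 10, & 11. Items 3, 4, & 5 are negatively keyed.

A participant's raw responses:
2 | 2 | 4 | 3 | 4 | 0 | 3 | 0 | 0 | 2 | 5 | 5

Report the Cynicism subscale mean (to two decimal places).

1.50

Cynicism items: 1, 2, 3, 5.
Of these, items 3 & 5 are negatively keyed; on a 0–5 scale, reversed = 5 − raw.
  item 1: 2
  item 2: 2
  item 3: 5 − 4 = 1
  item 5: 5 − 4 = 1
Sum = 2 + 2 + 1 + 1 = 6
Mean = 6 / 4 = 1.50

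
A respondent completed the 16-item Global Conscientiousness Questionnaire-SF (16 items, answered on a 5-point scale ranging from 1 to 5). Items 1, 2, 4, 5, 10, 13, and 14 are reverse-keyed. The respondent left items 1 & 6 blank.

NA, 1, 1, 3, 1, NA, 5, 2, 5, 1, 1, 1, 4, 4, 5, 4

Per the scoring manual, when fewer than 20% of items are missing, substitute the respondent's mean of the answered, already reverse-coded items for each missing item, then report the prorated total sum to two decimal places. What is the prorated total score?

Reverse-coded (reverse-coded value = 6 − response):
  item 2: 6 − 1 = 5
  item 4: 6 − 3 = 3
  item 5: 6 − 1 = 5
  item 10: 6 − 1 = 5
  item 13: 6 − 4 = 2
  item 14: 6 − 4 = 2
Completed scored items (14 of 16): 5, 1, 3, 5, 5, 2, 5, 5, 1, 1, 2, 2, 5, 4; sum = 46.
Person mean = 46 / 14 ≈ 3.2857
Prorated total = (46 / 14) × 16 = 52.57 (to 2 dp)

52.57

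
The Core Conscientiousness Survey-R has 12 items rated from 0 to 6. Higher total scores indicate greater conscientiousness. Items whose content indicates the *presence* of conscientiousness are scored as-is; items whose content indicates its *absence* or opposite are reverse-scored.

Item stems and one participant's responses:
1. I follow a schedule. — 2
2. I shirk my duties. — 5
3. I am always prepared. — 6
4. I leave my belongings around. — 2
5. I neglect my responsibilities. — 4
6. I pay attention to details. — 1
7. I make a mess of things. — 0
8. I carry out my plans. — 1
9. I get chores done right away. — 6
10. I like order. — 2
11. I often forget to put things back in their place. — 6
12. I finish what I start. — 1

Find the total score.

32

Items 2, 4, 5, 7, 11 describe the absence/opposite of conscientiousness → reverse-score.
reversed = (0+6) − raw = 6 − raw.
  item 1: 2
  item 2: 6 − 5 = 1
  item 3: 6
  item 4: 6 − 2 = 4
  item 5: 6 − 4 = 2
  item 6: 1
  item 7: 6 − 0 = 6
  item 8: 1
  item 9: 6
  item 10: 2
  item 11: 6 − 6 = 0
  item 12: 1
Total = 2 + 1 + 6 + 4 + 2 + 1 + 6 + 1 + 6 + 2 + 0 + 1 = 32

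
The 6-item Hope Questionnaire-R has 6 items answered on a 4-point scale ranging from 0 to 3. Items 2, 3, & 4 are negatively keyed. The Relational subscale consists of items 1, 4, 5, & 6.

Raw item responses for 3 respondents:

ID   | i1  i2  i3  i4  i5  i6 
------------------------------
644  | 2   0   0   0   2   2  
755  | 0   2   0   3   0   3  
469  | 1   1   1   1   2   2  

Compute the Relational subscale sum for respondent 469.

Respondent 469 raw: 1, 1, 1, 1, 2, 2.
Relational items: 1, 4, 5, 6.
Reverse-coded (on a 0–3 scale, reversed = 3 − raw):
  item 1: 1
  item 4: 3 − 1 = 2
  item 5: 2
  item 6: 2
Sum = 1 + 2 + 2 + 2 = 7

7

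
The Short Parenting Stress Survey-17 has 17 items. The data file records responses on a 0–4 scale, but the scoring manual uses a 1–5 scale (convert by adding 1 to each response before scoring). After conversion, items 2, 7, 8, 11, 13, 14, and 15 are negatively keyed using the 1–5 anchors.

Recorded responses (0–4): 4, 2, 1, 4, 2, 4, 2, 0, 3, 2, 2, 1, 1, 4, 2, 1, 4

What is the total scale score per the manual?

58

Convert to 1–5: 5, 3, 2, 5, 3, 5, 3, 1, 4, 3, 3, 2, 2, 5, 3, 2, 5
Reverse-coded (reverse-coded value = 6 − response):
  item 2: 6 − 3 = 3
  item 7: 6 − 3 = 3
  item 8: 6 − 1 = 5
  item 11: 6 − 3 = 3
  item 13: 6 − 2 = 4
  item 14: 6 − 5 = 1
  item 15: 6 − 3 = 3
Scored: 5, 3, 2, 5, 3, 5, 3, 5, 4, 3, 3, 2, 4, 1, 3, 2, 5
Total = 58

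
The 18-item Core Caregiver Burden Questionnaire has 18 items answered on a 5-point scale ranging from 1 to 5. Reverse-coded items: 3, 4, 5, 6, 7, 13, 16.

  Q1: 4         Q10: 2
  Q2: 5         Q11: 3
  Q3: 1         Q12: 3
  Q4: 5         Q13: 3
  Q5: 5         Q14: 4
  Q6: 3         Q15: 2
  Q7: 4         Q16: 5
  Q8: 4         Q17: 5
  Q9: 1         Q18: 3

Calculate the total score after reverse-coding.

Reverse-coded items (on a 1–5 scale, reversed = 6 − raw):
  item 3: 6 − 1 = 5
  item 4: 6 − 5 = 1
  item 5: 6 − 5 = 1
  item 6: 6 − 3 = 3
  item 7: 6 − 4 = 2
  item 13: 6 − 3 = 3
  item 16: 6 − 5 = 1
Scored items: 4, 5, 5, 1, 1, 3, 2, 4, 1, 2, 3, 3, 3, 4, 2, 1, 5, 3
Total = 4 + 5 + 5 + 1 + 1 + 3 + 2 + 4 + 1 + 2 + 3 + 3 + 3 + 4 + 2 + 1 + 5 + 3 = 52

52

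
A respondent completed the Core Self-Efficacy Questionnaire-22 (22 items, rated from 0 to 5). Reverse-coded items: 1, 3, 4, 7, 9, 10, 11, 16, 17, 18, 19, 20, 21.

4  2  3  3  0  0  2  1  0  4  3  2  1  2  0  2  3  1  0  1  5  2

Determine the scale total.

44

Raw sum = 41. Reverse-coded items: 1, 3, 4, 7, 9, 10, 11, 16, 17, 18, 19, 20, 21; their raw sum = 31.
Each reversal replaces raw with 5 − raw, changing the total by 5 − 2·raw per item.
Total = 41 + 13·5 − 2·31 = 41 + 65 − 62 = 44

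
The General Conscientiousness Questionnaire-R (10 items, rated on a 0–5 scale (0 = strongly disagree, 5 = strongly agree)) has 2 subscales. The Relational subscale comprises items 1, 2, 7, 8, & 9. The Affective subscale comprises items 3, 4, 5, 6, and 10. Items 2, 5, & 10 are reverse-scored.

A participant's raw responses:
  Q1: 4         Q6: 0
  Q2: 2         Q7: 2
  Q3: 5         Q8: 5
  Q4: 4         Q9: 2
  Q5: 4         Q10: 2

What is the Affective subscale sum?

Affective items: 3, 4, 5, 6, 10.
Of these, items 5 and 10 are reverse-scored; reversed = (0+5) − raw = 5 − raw.
  item 3: 5
  item 4: 4
  item 5: 5 − 4 = 1
  item 6: 0
  item 10: 5 − 2 = 3
Sum = 5 + 4 + 1 + 0 + 3 = 13

13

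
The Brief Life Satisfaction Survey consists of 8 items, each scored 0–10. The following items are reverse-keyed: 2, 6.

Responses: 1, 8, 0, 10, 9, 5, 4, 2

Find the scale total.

33

Reverse-coded items (reverse-coded value = 10 − response):
  item 2: 10 − 8 = 2
  item 6: 10 − 5 = 5
Scored responses: 1, 2, 0, 10, 9, 5, 4, 2
Total = 1 + 2 + 0 + 10 + 9 + 5 + 4 + 2 = 33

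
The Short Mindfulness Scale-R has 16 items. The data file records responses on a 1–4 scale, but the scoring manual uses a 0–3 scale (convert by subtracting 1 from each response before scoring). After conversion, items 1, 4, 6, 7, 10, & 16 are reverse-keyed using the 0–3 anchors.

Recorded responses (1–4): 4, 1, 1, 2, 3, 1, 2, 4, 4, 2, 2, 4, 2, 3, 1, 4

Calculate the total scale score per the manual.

24

Convert to 0–3: 3, 0, 0, 1, 2, 0, 1, 3, 3, 1, 1, 3, 1, 2, 0, 3
Reverse-coded (on a 0–3 scale, reversed = 3 − raw):
  item 1: 3 − 3 = 0
  item 4: 3 − 1 = 2
  item 6: 3 − 0 = 3
  item 7: 3 − 1 = 2
  item 10: 3 − 1 = 2
  item 16: 3 − 3 = 0
Scored: 0, 0, 0, 2, 2, 3, 2, 3, 3, 2, 1, 3, 1, 2, 0, 0
Total = 24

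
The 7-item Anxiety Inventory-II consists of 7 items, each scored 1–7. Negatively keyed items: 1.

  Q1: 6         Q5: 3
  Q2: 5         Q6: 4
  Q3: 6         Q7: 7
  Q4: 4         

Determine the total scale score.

Negatively keyed items use 8 − raw:
  item 1: 8 − 6 = 2
Scored items: 2, 5, 6, 4, 3, 4, 7
Total = 2 + 5 + 6 + 4 + 3 + 4 + 7 = 31

31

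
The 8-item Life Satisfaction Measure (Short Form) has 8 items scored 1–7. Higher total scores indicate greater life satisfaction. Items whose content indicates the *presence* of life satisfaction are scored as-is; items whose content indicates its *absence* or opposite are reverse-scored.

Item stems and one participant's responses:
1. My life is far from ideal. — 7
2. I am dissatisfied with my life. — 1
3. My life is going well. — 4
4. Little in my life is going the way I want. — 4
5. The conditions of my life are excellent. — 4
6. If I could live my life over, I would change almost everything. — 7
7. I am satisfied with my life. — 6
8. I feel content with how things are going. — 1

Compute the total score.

Items 1, 2, 4, 6 describe the absence/opposite of life satisfaction → reverse-score.
reverse-coded value = 8 − response.
  item 1: 8 − 7 = 1
  item 2: 8 − 1 = 7
  item 3: 4
  item 4: 8 − 4 = 4
  item 5: 4
  item 6: 8 − 7 = 1
  item 7: 6
  item 8: 1
Total = 1 + 7 + 4 + 4 + 4 + 1 + 6 + 1 = 28

28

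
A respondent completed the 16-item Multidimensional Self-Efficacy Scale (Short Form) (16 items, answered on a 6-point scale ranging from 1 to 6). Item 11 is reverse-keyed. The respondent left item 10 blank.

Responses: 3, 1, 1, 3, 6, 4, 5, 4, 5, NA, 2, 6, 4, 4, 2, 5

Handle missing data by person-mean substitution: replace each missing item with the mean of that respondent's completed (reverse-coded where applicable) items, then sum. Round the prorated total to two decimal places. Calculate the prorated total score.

61.87

Reverse-coded (on a 1–6 scale, reversed = 7 − raw):
  item 11: 7 − 2 = 5
Completed scored items (15 of 16): 3, 1, 1, 3, 6, 4, 5, 4, 5, 5, 6, 4, 4, 2, 5; sum = 58.
Person mean = 58 / 15 ≈ 3.8667
Prorated total = (58 / 15) × 16 = 61.87 (to 2 dp)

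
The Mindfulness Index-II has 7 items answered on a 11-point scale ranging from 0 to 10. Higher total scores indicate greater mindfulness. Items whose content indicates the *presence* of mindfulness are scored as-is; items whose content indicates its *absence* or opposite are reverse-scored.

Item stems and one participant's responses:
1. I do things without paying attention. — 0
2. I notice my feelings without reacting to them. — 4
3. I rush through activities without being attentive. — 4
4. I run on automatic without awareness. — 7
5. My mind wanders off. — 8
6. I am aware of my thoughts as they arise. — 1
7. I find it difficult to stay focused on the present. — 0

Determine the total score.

Items 1, 3, 4, 5, 7 describe the absence/opposite of mindfulness → reverse-score.
reversed = (0+10) − raw = 10 − raw.
  item 1: 10 − 0 = 10
  item 2: 4
  item 3: 10 − 4 = 6
  item 4: 10 − 7 = 3
  item 5: 10 − 8 = 2
  item 6: 1
  item 7: 10 − 0 = 10
Total = 10 + 4 + 6 + 3 + 2 + 1 + 10 = 36

36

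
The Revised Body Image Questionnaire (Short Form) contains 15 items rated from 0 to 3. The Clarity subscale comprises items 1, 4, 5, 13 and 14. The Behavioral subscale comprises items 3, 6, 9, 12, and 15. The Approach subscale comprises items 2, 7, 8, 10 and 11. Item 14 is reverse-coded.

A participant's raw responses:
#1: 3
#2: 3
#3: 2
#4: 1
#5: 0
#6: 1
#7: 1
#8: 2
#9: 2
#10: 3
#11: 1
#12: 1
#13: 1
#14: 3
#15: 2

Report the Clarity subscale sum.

5

Clarity items: 1, 4, 5, 13, 14.
Of these, item 14 is reverse-coded; on a 0–3 scale, reversed = 3 − raw.
  item 1: 3
  item 4: 1
  item 5: 0
  item 13: 1
  item 14: 3 − 3 = 0
Sum = 3 + 1 + 0 + 1 + 0 = 5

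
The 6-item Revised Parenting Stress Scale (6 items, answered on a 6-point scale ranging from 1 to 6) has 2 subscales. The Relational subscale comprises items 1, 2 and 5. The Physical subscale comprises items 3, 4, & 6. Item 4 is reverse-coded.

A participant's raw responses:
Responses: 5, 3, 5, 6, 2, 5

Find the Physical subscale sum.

Physical items: 3, 4, 6.
Of these, item 4 is reverse-coded; on a 1–6 scale, reversed = 7 − raw.
  item 3: 5
  item 4: 7 − 6 = 1
  item 6: 5
Sum = 5 + 1 + 5 = 11

11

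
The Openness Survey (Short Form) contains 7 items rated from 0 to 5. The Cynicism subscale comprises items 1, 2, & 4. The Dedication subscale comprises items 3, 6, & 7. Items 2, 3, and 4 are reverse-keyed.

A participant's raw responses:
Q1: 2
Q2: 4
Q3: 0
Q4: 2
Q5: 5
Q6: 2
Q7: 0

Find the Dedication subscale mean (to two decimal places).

Dedication items: 3, 6, 7.
Of these, item 3 is reverse-keyed; reversed = (0+5) − raw = 5 − raw.
  item 3: 5 − 0 = 5
  item 6: 2
  item 7: 0
Sum = 5 + 2 + 0 = 7
Mean = 7 / 3 = 2.33

2.33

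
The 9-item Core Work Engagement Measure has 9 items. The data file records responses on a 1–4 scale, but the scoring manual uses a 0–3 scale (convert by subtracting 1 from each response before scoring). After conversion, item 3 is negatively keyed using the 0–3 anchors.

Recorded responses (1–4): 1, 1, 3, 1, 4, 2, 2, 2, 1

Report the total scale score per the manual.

7

Convert to 0–3: 0, 0, 2, 0, 3, 1, 1, 1, 0
Reverse-coded (reversed = (0+3) − raw = 3 − raw):
  item 3: 3 − 2 = 1
Scored: 0, 0, 1, 0, 3, 1, 1, 1, 0
Total = 7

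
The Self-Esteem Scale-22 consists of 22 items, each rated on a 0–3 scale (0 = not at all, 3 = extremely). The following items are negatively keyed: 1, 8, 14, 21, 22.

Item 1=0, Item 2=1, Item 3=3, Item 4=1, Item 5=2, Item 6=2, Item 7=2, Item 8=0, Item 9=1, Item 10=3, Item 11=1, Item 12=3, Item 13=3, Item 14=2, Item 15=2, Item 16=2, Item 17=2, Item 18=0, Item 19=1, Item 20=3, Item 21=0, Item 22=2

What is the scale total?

43

Reverse-coded items (reverse-coded value = 3 − response):
  item 1: 3 − 0 = 3
  item 8: 3 − 0 = 3
  item 14: 3 − 2 = 1
  item 21: 3 − 0 = 3
  item 22: 3 − 2 = 1
After reverse-coding: 3, 1, 3, 1, 2, 2, 2, 3, 1, 3, 1, 3, 3, 1, 2, 2, 2, 0, 1, 3, 3, 1
Total = 3 + 1 + 3 + 1 + 2 + 2 + 2 + 3 + 1 + 3 + 1 + 3 + 3 + 1 + 2 + 2 + 2 + 0 + 1 + 3 + 3 + 1 = 43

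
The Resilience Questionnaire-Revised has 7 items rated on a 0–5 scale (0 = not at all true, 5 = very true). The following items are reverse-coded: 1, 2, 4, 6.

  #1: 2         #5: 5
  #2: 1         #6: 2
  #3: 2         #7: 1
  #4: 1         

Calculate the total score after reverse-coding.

22

Reversing items 1, 2, 4, and 6 with 5 − raw:
Total = (5−2) + (5−1) + 2 + (5−1) + 5 + (5−2) + 1
      = 3 + 4 + 2 + 4 + 5 + 3 + 1 = 22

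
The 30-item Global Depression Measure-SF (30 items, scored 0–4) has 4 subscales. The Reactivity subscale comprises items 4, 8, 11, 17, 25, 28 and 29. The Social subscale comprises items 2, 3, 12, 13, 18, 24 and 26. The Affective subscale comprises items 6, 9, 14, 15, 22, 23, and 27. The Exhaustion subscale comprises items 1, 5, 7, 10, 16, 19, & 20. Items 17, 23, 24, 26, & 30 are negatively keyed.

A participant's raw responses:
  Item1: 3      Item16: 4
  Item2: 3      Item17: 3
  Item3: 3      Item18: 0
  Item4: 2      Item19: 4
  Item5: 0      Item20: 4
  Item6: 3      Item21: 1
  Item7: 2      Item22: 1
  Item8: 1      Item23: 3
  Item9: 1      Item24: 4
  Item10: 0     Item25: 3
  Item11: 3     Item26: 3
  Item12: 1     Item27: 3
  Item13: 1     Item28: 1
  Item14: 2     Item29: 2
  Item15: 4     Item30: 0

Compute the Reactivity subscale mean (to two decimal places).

Reactivity items: 4, 8, 11, 17, 25, 28, 29.
Of these, item 17 is negatively keyed; reverse-coded value = 4 − response.
  item 4: 2
  item 8: 1
  item 11: 3
  item 17: 4 − 3 = 1
  item 25: 3
  item 28: 1
  item 29: 2
Sum = 2 + 1 + 3 + 1 + 3 + 1 + 2 = 13
Mean = 13 / 7 = 1.86

1.86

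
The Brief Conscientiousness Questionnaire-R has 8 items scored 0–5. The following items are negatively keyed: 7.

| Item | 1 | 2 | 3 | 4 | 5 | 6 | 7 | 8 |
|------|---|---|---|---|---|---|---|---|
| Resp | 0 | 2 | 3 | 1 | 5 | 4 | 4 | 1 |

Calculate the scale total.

17

Raw sum = 20. Negatively keyed items: 7; their raw sum = 4.
Each reversal replaces raw with 5 − raw, changing the total by 5 − 2·raw per item.
Total = 20 + 1·5 − 2·4 = 20 + 5 − 8 = 17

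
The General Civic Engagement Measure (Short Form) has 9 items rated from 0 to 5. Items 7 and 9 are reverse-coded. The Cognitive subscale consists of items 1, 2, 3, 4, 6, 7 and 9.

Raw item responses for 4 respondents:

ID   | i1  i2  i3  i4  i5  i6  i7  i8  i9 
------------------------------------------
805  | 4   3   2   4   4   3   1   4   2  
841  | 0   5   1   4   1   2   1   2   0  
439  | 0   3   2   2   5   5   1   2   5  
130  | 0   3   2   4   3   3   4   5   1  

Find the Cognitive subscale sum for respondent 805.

23

Respondent 805 raw: 4, 3, 2, 4, 4, 3, 1, 4, 2.
Cognitive items: 1, 2, 3, 4, 6, 7, 9.
Reverse-coded (on a 0–5 scale, reversed = 5 − raw):
  item 1: 4
  item 2: 3
  item 3: 2
  item 4: 4
  item 6: 3
  item 7: 5 − 1 = 4
  item 9: 5 − 2 = 3
Sum = 4 + 3 + 2 + 4 + 3 + 4 + 3 = 23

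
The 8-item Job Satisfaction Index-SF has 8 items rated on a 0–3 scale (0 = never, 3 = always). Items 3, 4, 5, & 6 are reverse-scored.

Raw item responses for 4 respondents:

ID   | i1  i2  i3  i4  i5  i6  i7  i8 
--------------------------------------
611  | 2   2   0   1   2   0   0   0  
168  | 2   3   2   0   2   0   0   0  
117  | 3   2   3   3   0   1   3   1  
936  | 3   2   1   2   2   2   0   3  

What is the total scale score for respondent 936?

Respondent 936 raw: 3, 2, 1, 2, 2, 2, 0, 3.
Reverse-coded (reversed = (0+3) − raw = 3 − raw):
  item 1: 3
  item 2: 2
  item 3: 3 − 1 = 2
  item 4: 3 − 2 = 1
  item 5: 3 − 2 = 1
  item 6: 3 − 2 = 1
  item 7: 0
  item 8: 3
Sum = 3 + 2 + 2 + 1 + 1 + 1 + 0 + 3 = 13

13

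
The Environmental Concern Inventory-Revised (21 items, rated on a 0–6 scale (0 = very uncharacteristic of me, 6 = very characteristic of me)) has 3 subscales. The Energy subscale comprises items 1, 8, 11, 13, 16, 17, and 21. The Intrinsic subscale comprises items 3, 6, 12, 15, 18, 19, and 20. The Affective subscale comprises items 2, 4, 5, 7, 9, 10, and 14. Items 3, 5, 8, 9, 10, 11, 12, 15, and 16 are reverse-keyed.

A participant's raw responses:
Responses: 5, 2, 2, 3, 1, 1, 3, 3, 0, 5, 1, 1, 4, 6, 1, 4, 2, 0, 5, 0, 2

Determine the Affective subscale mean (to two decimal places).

Affective items: 2, 4, 5, 7, 9, 10, 14.
Of these, items 5, 9 and 10 are reverse-keyed; reverse-coded value = 6 − response.
  item 2: 2
  item 4: 3
  item 5: 6 − 1 = 5
  item 7: 3
  item 9: 6 − 0 = 6
  item 10: 6 − 5 = 1
  item 14: 6
Sum = 2 + 3 + 5 + 3 + 6 + 1 + 6 = 26
Mean = 26 / 7 = 3.71

3.71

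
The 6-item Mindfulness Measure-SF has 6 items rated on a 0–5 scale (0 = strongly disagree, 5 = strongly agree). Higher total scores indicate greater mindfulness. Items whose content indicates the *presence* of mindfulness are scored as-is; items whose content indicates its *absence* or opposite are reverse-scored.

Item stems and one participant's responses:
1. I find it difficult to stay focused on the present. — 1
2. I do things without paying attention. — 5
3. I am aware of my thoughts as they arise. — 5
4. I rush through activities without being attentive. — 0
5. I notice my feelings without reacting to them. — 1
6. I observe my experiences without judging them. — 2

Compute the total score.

17

Items 1, 2, 4 describe the absence/opposite of mindfulness → reverse-score.
reverse-coded value = 5 − response.
  item 1: 5 − 1 = 4
  item 2: 5 − 5 = 0
  item 3: 5
  item 4: 5 − 0 = 5
  item 5: 1
  item 6: 2
Total = 4 + 0 + 5 + 5 + 1 + 2 = 17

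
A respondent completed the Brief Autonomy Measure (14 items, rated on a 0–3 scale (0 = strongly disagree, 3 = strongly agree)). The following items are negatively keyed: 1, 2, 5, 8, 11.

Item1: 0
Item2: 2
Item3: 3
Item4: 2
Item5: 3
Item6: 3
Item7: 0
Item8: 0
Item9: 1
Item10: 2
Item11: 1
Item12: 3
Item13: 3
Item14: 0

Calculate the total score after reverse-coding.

Apply reverse scoring (reversed = (0+3) − raw = 3 − raw):
  item 1: 3 − 0 = 3
  item 2: 3 − 2 = 1
  item 5: 3 − 3 = 0
  item 8: 3 − 0 = 3
  item 11: 3 − 1 = 2
Scored items: 3, 1, 3, 2, 0, 3, 0, 3, 1, 2, 2, 3, 3, 0
Total = 3 + 1 + 3 + 2 + 0 + 3 + 0 + 3 + 1 + 2 + 2 + 3 + 3 + 0 = 26

26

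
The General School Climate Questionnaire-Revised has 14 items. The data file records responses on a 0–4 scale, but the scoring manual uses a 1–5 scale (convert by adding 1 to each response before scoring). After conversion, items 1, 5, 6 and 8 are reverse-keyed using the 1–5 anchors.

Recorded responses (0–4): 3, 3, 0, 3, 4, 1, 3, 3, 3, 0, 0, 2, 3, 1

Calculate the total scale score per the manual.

37

Convert to 1–5: 4, 4, 1, 4, 5, 2, 4, 4, 4, 1, 1, 3, 4, 2
Reverse-coded (reverse-coded value = 6 − response):
  item 1: 6 − 4 = 2
  item 5: 6 − 5 = 1
  item 6: 6 − 2 = 4
  item 8: 6 − 4 = 2
Scored: 2, 4, 1, 4, 1, 4, 4, 2, 4, 1, 1, 3, 4, 2
Total = 37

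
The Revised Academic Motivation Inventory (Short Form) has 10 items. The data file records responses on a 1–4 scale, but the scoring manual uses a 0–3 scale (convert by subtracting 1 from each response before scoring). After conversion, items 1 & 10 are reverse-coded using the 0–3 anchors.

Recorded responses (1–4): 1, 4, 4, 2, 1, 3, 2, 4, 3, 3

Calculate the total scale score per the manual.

Convert to 0–3: 0, 3, 3, 1, 0, 2, 1, 3, 2, 2
Reverse-coded (reversed = (0+3) − raw = 3 − raw):
  item 1: 3 − 0 = 3
  item 10: 3 − 2 = 1
Scored: 3, 3, 3, 1, 0, 2, 1, 3, 2, 1
Total = 19

19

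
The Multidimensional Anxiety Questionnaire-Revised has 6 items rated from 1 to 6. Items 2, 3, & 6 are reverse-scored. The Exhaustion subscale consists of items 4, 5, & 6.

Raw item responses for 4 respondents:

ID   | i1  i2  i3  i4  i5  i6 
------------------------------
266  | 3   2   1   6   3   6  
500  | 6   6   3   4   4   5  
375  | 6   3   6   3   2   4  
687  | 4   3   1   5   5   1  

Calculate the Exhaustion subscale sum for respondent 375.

8

Respondent 375 raw: 6, 3, 6, 3, 2, 4.
Exhaustion items: 4, 5, 6.
Reverse-coded (reverse-coded value = 7 − response):
  item 4: 3
  item 5: 2
  item 6: 7 − 4 = 3
Sum = 3 + 2 + 3 = 8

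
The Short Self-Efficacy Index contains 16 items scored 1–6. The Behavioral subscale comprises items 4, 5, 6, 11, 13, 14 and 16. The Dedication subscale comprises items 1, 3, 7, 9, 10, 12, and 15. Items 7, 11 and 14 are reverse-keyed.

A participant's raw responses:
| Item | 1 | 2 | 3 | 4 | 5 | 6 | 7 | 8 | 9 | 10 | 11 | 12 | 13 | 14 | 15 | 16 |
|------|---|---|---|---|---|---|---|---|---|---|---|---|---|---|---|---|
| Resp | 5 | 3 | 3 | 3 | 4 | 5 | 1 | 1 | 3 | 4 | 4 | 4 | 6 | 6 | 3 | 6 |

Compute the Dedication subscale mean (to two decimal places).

Dedication items: 1, 3, 7, 9, 10, 12, 15.
Of these, item 7 is reverse-keyed; reversed = (1+6) − raw = 7 − raw.
  item 1: 5
  item 3: 3
  item 7: 7 − 1 = 6
  item 9: 3
  item 10: 4
  item 12: 4
  item 15: 3
Sum = 5 + 3 + 6 + 3 + 4 + 4 + 3 = 28
Mean = 28 / 7 = 4.00

4.00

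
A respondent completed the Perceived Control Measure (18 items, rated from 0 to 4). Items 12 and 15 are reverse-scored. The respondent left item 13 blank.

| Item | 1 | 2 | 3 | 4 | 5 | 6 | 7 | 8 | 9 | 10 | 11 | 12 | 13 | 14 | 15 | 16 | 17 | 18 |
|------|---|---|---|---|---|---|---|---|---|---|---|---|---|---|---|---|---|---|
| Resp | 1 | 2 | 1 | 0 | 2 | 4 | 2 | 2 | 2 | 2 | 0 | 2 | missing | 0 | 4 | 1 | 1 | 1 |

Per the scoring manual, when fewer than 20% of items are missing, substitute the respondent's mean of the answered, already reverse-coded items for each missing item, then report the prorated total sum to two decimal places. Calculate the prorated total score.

Reverse-coded (on a 0–4 scale, reversed = 4 − raw):
  item 12: 4 − 2 = 2
  item 15: 4 − 4 = 0
Completed scored items (17 of 18): 1, 2, 1, 0, 2, 4, 2, 2, 2, 2, 0, 2, 0, 0, 1, 1, 1; sum = 23.
Person mean = 23 / 17 ≈ 1.3529
Prorated total = (23 / 17) × 18 = 24.35 (to 2 dp)

24.35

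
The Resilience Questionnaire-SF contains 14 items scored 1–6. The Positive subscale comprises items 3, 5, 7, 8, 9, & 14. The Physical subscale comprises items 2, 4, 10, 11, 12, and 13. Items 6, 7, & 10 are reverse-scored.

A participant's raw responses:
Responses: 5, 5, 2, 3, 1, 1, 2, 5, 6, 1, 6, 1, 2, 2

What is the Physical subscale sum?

Physical items: 2, 4, 10, 11, 12, 13.
Of these, item 10 is reverse-scored; on a 1–6 scale, reversed = 7 − raw.
  item 2: 5
  item 4: 3
  item 10: 7 − 1 = 6
  item 11: 6
  item 12: 1
  item 13: 2
Sum = 5 + 3 + 6 + 6 + 1 + 2 = 23

23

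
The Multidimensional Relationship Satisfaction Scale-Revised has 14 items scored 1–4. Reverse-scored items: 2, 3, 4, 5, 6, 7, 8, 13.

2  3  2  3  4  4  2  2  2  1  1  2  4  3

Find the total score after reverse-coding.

Reverse-scored items use 5 − raw:
  item 2: 5 − 3 = 2
  item 3: 5 − 2 = 3
  item 4: 5 − 3 = 2
  item 5: 5 − 4 = 1
  item 6: 5 − 4 = 1
  item 7: 5 − 2 = 3
  item 8: 5 − 2 = 3
  item 13: 5 − 4 = 1
After reverse-coding: 2, 2, 3, 2, 1, 1, 3, 3, 2, 1, 1, 2, 1, 3
Total = 2 + 2 + 3 + 2 + 1 + 1 + 3 + 3 + 2 + 1 + 1 + 2 + 1 + 3 = 27

27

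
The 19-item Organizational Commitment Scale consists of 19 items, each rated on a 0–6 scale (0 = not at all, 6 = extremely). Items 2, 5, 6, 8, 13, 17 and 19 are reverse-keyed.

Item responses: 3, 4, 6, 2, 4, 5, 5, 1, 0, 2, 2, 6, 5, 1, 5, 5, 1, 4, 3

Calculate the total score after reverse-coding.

60

Raw sum = 64. Reverse-keyed items: 2, 5, 6, 8, 13, 17, 19; their raw sum = 23.
Each reversal replaces raw with 6 − raw, changing the total by 6 − 2·raw per item.
Total = 64 + 7·6 − 2·23 = 64 + 42 − 46 = 60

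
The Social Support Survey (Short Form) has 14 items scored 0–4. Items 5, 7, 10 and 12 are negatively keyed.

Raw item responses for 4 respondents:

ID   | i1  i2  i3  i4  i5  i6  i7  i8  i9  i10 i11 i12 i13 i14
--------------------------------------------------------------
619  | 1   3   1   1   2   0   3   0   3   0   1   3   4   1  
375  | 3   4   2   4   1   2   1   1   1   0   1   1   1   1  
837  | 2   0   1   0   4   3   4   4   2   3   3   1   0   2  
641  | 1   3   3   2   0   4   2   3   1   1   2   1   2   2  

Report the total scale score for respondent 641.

Respondent 641 raw: 1, 3, 3, 2, 0, 4, 2, 3, 1, 1, 2, 1, 2, 2.
Reverse-coded (reverse-coded value = 4 − response):
  item 1: 1
  item 2: 3
  item 3: 3
  item 4: 2
  item 5: 4 − 0 = 4
  item 6: 4
  item 7: 4 − 2 = 2
  item 8: 3
  item 9: 1
  item 10: 4 − 1 = 3
  item 11: 2
  item 12: 4 − 1 = 3
  item 13: 2
  item 14: 2
Sum = 1 + 3 + 3 + 2 + 4 + 4 + 2 + 3 + 1 + 3 + 2 + 3 + 2 + 2 = 35

35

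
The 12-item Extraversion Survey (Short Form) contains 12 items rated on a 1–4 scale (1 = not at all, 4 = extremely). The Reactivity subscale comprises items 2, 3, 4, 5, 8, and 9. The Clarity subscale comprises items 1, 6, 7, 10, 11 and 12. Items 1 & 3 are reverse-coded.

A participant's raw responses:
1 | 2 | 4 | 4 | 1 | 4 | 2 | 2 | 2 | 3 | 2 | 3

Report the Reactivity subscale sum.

Reactivity items: 2, 3, 4, 5, 8, 9.
Of these, item 3 is reverse-coded; reverse-coded value = 5 − response.
  item 2: 2
  item 3: 5 − 4 = 1
  item 4: 4
  item 5: 1
  item 8: 2
  item 9: 2
Sum = 2 + 1 + 4 + 1 + 2 + 2 = 12

12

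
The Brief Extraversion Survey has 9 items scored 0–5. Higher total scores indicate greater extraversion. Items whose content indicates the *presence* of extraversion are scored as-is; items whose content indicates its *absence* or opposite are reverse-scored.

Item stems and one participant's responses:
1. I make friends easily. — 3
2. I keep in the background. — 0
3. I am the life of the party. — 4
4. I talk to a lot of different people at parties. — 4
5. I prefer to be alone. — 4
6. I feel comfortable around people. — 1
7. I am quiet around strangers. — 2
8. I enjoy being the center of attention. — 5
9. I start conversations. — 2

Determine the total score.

Items 2, 5, 7 describe the absence/opposite of extraversion → reverse-score.
reverse-coded value = 5 − response.
  item 1: 3
  item 2: 5 − 0 = 5
  item 3: 4
  item 4: 4
  item 5: 5 − 4 = 1
  item 6: 1
  item 7: 5 − 2 = 3
  item 8: 5
  item 9: 2
Total = 3 + 5 + 4 + 4 + 1 + 1 + 3 + 5 + 2 = 28

28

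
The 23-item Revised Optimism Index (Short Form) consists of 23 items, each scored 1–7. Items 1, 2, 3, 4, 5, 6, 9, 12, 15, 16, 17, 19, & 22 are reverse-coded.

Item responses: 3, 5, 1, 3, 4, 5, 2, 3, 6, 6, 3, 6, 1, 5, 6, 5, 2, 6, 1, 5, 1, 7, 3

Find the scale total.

Apply reverse scoring (on a 1–7 scale, reversed = 8 − raw):
  item 1: 8 − 3 = 5
  item 2: 8 − 5 = 3
  item 3: 8 − 1 = 7
  item 4: 8 − 3 = 5
  item 5: 8 − 4 = 4
  item 6: 8 − 5 = 3
  item 9: 8 − 6 = 2
  item 12: 8 − 6 = 2
  item 15: 8 − 6 = 2
  item 16: 8 − 5 = 3
  item 17: 8 − 2 = 6
  item 19: 8 − 1 = 7
  item 22: 8 − 7 = 1
After reverse-coding: 5, 3, 7, 5, 4, 3, 2, 3, 2, 6, 3, 2, 1, 5, 2, 3, 6, 6, 7, 5, 1, 1, 3
Total = 5 + 3 + 7 + 5 + 4 + 3 + 2 + 3 + 2 + 6 + 3 + 2 + 1 + 5 + 2 + 3 + 6 + 6 + 7 + 5 + 1 + 1 + 3 = 85

85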